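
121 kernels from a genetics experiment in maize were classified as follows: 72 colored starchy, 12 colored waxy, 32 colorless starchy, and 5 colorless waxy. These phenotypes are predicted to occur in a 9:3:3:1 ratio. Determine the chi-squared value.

The 9:3:3:1 ratio has 16 parts, so with N = 121 the expected counts are:
  colored starchy: 121 × 9/16 = 68.0625
  colored waxy: 121 × 3/16 = 22.6875
  colorless starchy: 121 × 3/16 = 22.6875
  colorless waxy: 121 × 1/16 = 7.5625
χ² = Σ (O − E)² / E
  colored starchy: (72 − 68.0625)² / 68.0625 = 0.2278
  colored waxy: (12 − 22.6875)² / 22.6875 = 5.0346
  colorless starchy: (32 − 22.6875)² / 22.6875 = 3.8225
  colorless waxy: (5 − 7.5625)² / 7.5625 = 0.8683
χ² = 0.2278 + 5.0346 + 3.8225 + 0.8683 = 9.9532 ≈ 9.953

9.953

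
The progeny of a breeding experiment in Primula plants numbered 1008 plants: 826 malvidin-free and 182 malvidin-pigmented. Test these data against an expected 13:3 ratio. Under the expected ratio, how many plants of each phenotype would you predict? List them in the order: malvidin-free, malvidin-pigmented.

The 13:3 ratio has 16 parts, so with N = 1008 the expected counts are:
  malvidin-free: 1008 × 13/16 = 819
  malvidin-pigmented: 1008 × 3/16 = 189

819, 189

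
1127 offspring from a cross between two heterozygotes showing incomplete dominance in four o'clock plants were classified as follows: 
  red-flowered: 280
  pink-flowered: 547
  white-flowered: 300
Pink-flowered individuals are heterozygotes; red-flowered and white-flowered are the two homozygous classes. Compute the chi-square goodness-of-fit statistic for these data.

With incomplete dominance, a heterozygote × heterozygote cross gives a 1:2:1 phenotypic ratio.
The 1:2:1 ratio has 4 parts, so with N = 1127 the expected counts are:
  red-flowered: 1127 × 1/4 = 281.75
  pink-flowered: 1127 × 2/4 = 563.5
  white-flowered: 1127 × 1/4 = 281.75
χ² = Σ (O − E)² / E
  red-flowered: (280 − 281.75)² / 281.75 = 0.0109
  pink-flowered: (547 − 563.5)² / 563.5 = 0.4831
  white-flowered: (300 − 281.75)² / 281.75 = 1.1821
χ² = 0.0109 + 0.4831 + 1.1821 = 1.6761 ≈ 1.676

1.676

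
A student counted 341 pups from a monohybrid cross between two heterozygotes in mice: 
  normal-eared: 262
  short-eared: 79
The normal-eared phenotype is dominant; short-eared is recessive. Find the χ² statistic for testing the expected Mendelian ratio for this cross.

0.611

For a monohybrid cross between heterozygotes with complete dominance, the expected phenotypic ratio is 3:1.
The 3:1 ratio has 4 parts, so with N = 341 the expected counts are:
  normal-eared: 341 × 3/4 = 255.75
  short-eared: 341 × 1/4 = 85.25
χ² = Σ (O − E)² / E
  normal-eared: (262 − 255.75)² / 255.75 = 0.1527
  short-eared: (79 − 85.25)² / 85.25 = 0.4582
χ² = 0.1527 + 0.4582 = 0.6109 ≈ 0.611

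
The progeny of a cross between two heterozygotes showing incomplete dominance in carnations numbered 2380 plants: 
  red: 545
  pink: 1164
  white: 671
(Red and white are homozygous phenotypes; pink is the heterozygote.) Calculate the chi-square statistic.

14.477

With incomplete dominance, a heterozygote × heterozygote cross gives a 1:2:1 phenotypic ratio.
The 1:2:1 ratio has 4 parts, so with N = 2380 the expected counts are:
  red: 2380 × 1/4 = 595
  pink: 2380 × 2/4 = 1190
  white: 2380 × 1/4 = 595
χ² = Σ (O − E)² / E
  red: (545 − 595)² / 595 = 4.2017
  pink: (1164 − 1190)² / 1190 = 0.5681
  white: (671 − 595)² / 595 = 9.7076
χ² = 4.2017 + 0.5681 + 9.7076 = 14.4774 ≈ 14.477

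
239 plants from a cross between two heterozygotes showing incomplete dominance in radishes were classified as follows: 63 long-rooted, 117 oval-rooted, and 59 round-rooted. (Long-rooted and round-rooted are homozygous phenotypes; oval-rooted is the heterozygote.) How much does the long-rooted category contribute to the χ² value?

With incomplete dominance, a heterozygote × heterozygote cross gives a 1:2:1 phenotypic ratio.
The 1:2:1 ratio has 4 parts, so with N = 239 the expected counts are:
  long-rooted: 239 × 1/4 = 59.75
  oval-rooted: 239 × 2/4 = 119.5
  round-rooted: 239 × 1/4 = 59.75
Contribution of long-rooted: (63 − 59.75)² / 59.75 = 0.1768

0.177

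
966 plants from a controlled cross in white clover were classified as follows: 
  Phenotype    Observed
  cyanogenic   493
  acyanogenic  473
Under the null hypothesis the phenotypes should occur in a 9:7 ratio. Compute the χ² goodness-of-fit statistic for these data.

10.675

The 9:7 ratio has 16 parts, so with N = 966 the expected counts are:
  cyanogenic: 966 × 9/16 = 543.375
  acyanogenic: 966 × 7/16 = 422.625
χ² = Σ (O − E)² / E
  cyanogenic: (493 − 543.375)² / 543.375 = 4.6701
  acyanogenic: (473 − 422.625)² / 422.625 = 6.0045
χ² = 4.6701 + 6.0045 = 10.6746 ≈ 10.675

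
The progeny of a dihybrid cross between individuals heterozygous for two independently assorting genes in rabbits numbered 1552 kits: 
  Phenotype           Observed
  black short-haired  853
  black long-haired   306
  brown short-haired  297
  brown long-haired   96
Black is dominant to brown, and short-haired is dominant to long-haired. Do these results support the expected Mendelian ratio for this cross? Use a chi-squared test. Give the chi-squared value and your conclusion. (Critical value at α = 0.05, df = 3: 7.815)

1.365; consistent

A dihybrid F₂ with independent assortment and complete dominance at both loci gives a 9:3:3:1 phenotypic ratio.
The 9:3:3:1 ratio has 16 parts, so with N = 1552 the expected counts are:
  black short-haired: 1552 × 9/16 = 873
  black long-haired: 1552 × 3/16 = 291
  brown short-haired: 1552 × 3/16 = 291
  brown long-haired: 1552 × 1/16 = 97
χ² = Σ (O − E)² / E
  black short-haired: (853 − 873)² / 873 = 0.4582
  black long-haired: (306 − 291)² / 291 = 0.7732
  brown short-haired: (297 − 291)² / 291 = 0.1237
  brown long-haired: (96 − 97)² / 97 = 0.0103
χ² = 0.4582 + 0.7732 + 0.1237 + 0.0103 = 1.3654 ≈ 1.365
Degrees of freedom = 4 − 1 = 3; critical value at α = 0.05 is 7.815.
Since 1.365 < 7.815, we fail to reject the null hypothesis — the data are consistent with the 9:3:3:1 ratio.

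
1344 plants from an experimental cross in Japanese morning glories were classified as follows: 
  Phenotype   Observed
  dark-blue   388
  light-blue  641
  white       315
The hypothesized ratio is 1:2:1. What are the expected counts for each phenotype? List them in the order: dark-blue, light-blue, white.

Expected counts for N = 1344 under a 1:2:1 ratio (total parts = 4):
  dark-blue: 1344 × 1/4 = 336
  light-blue: 1344 × 2/4 = 672
  white: 1344 × 1/4 = 336

336, 672, 336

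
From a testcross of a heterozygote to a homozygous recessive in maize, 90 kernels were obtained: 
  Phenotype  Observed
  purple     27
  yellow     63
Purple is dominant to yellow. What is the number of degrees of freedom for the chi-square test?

A testcross of a heterozygote (Aa × aa) gives a 1:1 phenotypic ratio.
A goodness-of-fit test with 2 phenotype classes has df = 2 − 1 = 1.

1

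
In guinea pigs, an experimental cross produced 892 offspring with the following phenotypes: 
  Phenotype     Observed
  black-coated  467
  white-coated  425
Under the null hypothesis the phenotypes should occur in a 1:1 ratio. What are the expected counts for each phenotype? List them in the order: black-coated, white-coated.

446, 446

The 1:1 ratio has 2 parts, so with N = 892 the expected counts are:
  black-coated: 892 × 1/2 = 446
  white-coated: 892 × 1/2 = 446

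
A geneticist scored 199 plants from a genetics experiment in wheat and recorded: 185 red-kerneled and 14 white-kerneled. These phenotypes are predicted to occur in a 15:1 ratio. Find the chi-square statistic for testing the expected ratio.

Under the 15:1 hypothesis (Σ ratio = 16, N = 199):
  red-kerneled: 199 × 15/16 = 186.5625
  white-kerneled: 199 × 1/16 = 12.4375
χ² = Σ (O − E)² / E
  red-kerneled: (185 − 186.5625)² / 186.5625 = 0.0131
  white-kerneled: (14 − 12.4375)² / 12.4375 = 0.1963
χ² = 0.0131 + 0.1963 = 0.2094 ≈ 0.209

0.209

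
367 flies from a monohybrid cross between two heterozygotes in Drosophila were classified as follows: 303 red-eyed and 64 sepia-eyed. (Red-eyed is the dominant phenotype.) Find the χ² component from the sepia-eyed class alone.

8.393

For a monohybrid cross between heterozygotes with complete dominance, the expected phenotypic ratio is 3:1.
Total ratio parts = 4. Expected numbers out of 367:
  red-eyed: 367 × 3/4 = 275.25
  sepia-eyed: 367 × 1/4 = 91.75
Contribution of sepia-eyed: (64 − 91.75)² / 91.75 = 8.3931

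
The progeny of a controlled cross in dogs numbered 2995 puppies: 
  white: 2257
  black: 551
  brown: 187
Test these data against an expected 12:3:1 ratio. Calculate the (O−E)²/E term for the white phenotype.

0.051

Under the 12:3:1 hypothesis (Σ ratio = 16, N = 2995):
  white: 2995 × 12/16 = 2246.25
  black: 2995 × 3/16 = 561.5625
  brown: 2995 × 1/16 = 187.1875
Contribution of white: (2257 − 2246.25)² / 2246.25 = 0.0514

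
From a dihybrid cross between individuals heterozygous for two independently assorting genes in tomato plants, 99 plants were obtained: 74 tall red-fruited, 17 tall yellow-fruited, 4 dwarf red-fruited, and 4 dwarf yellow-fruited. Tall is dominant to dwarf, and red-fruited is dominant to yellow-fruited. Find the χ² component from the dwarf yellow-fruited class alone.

A dihybrid F₂ with independent assortment and complete dominance at both loci gives a 9:3:3:1 phenotypic ratio.
Expected counts for N = 99 under a 9:3:3:1 ratio (total parts = 16):
  tall red-fruited: 99 × 9/16 = 55.6875
  tall yellow-fruited: 99 × 3/16 = 18.5625
  dwarf red-fruited: 99 × 3/16 = 18.5625
  dwarf yellow-fruited: 99 × 1/16 = 6.1875
Contribution of dwarf yellow-fruited: (4 − 6.1875)² / 6.1875 = 0.7734

0.773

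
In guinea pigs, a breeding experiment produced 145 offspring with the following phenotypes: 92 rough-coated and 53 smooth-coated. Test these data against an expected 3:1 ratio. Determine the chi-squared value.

Under the 3:1 hypothesis (Σ ratio = 4, N = 145):
  rough-coated: 145 × 3/4 = 108.75
  smooth-coated: 145 × 1/4 = 36.25
χ² = Σ (O − E)² / E
  rough-coated: (92 − 108.75)² / 108.75 = 2.5799
  smooth-coated: (53 − 36.25)² / 36.25 = 7.7397
χ² = 2.5799 + 7.7397 = 10.3196 ≈ 10.320

10.320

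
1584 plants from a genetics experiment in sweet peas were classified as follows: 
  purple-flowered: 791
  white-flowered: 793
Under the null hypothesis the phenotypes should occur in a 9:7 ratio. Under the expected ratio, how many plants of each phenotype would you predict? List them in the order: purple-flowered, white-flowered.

Total ratio parts = 16. Expected numbers out of 1584:
  purple-flowered: 1584 × 9/16 = 891
  white-flowered: 1584 × 7/16 = 693

891, 693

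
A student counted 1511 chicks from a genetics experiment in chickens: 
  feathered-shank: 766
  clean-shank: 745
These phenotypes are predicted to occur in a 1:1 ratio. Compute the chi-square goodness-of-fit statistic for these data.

Total ratio parts = 2. Expected numbers out of 1511:
  feathered-shank: 1511 × 1/2 = 755.5
  clean-shank: 1511 × 1/2 = 755.5
χ² = Σ (O − E)² / E
  feathered-shank: (766 − 755.5)² / 755.5 = 0.1459
  clean-shank: (745 − 755.5)² / 755.5 = 0.1459
χ² = 0.1459 + 0.1459 = 0.2918 ≈ 0.292

0.292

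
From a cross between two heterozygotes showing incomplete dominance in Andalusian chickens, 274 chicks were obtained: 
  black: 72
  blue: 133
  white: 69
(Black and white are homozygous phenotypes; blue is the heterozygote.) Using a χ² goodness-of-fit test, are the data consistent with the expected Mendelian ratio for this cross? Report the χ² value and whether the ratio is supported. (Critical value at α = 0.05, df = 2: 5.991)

With incomplete dominance, a heterozygote × heterozygote cross gives a 1:2:1 phenotypic ratio.
Total ratio parts = 4. Expected numbers out of 274:
  black: 274 × 1/4 = 68.5
  blue: 274 × 2/4 = 137
  white: 274 × 1/4 = 68.5
χ² = Σ (O − E)² / E
  black: (72 − 68.5)² / 68.5 = 0.1788
  blue: (133 − 137)² / 137 = 0.1168
  white: (69 − 68.5)² / 68.5 = 0.0036
χ² = 0.1788 + 0.1168 + 0.0036 = 0.2992 ≈ 0.299
Degrees of freedom = 3 − 1 = 2; critical value at α = 0.05 is 5.991.
Since 0.299 < 5.991, we fail to reject the null hypothesis — the data are consistent with the 1:2:1 ratio.

0.299; consistent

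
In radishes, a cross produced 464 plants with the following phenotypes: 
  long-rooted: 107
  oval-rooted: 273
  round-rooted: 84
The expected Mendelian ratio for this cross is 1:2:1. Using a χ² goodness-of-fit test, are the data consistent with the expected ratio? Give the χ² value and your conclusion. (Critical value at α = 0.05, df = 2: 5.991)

Total ratio parts = 4. Expected numbers out of 464:
  long-rooted: 464 × 1/4 = 116
  oval-rooted: 464 × 2/4 = 232
  round-rooted: 464 × 1/4 = 116
χ² = Σ (O − E)² / E
  long-rooted: (107 − 116)² / 116 = 0.6983
  oval-rooted: (273 − 232)² / 232 = 7.2457
  round-rooted: (84 − 116)² / 116 = 8.8276
χ² = 0.6983 + 7.2457 + 8.8276 = 16.7716 ≈ 16.772
Degrees of freedom = 3 − 1 = 2; critical value at α = 0.05 is 5.991.
Since 16.772 > 5.991, we reject the null hypothesis — the data do not fit the 1:2:1 ratio.

16.772; not consistent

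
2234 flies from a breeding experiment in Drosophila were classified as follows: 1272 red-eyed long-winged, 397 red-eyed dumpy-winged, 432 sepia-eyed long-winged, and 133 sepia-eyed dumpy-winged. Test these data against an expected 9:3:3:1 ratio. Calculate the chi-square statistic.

The 9:3:3:1 ratio has 16 parts, so with N = 2234 the expected counts are:
  red-eyed long-winged: 2234 × 9/16 = 1256.625
  red-eyed dumpy-winged: 2234 × 3/16 = 418.875
  sepia-eyed long-winged: 2234 × 3/16 = 418.875
  sepia-eyed dumpy-winged: 2234 × 1/16 = 139.625
χ² = Σ (O − E)² / E
  red-eyed long-winged: (1272 − 1256.625)² / 1256.625 = 0.1881
  red-eyed dumpy-winged: (397 − 418.875)² / 418.875 = 1.1424
  sepia-eyed long-winged: (432 − 418.875)² / 418.875 = 0.4113
  sepia-eyed dumpy-winged: (133 − 139.625)² / 139.625 = 0.3143
χ² = 0.1881 + 1.1424 + 0.4113 + 0.3143 = 2.0561 ≈ 2.056

2.056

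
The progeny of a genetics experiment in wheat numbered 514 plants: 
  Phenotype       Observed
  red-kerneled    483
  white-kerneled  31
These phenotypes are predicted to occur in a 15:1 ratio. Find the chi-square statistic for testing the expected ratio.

Expected counts for N = 514 under a 15:1 ratio (total parts = 16):
  red-kerneled: 514 × 15/16 = 481.875
  white-kerneled: 514 × 1/16 = 32.125
χ² = Σ (O − E)² / E
  red-kerneled: (483 − 481.875)² / 481.875 = 0.0026
  white-kerneled: (31 − 32.125)² / 32.125 = 0.0394
χ² = 0.0026 + 0.0394 = 0.042

0.042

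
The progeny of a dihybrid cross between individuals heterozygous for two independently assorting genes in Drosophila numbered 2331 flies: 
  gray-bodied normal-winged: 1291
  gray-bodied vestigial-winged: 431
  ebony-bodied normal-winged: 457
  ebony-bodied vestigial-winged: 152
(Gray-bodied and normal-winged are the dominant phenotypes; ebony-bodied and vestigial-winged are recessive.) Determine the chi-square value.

1.578

A dihybrid F₂ with independent assortment and complete dominance at both loci gives a 9:3:3:1 phenotypic ratio.
Expected counts for N = 2331 under a 9:3:3:1 ratio (total parts = 16):
  gray-bodied normal-winged: 2331 × 9/16 = 1311.1875
  gray-bodied vestigial-winged: 2331 × 3/16 = 437.0625
  ebony-bodied normal-winged: 2331 × 3/16 = 437.0625
  ebony-bodied vestigial-winged: 2331 × 1/16 = 145.6875
χ² = Σ (O − E)² / E
  gray-bodied normal-winged: (1291 − 1311.1875)² / 1311.1875 = 0.3108
  gray-bodied vestigial-winged: (431 − 437.0625)² / 437.0625 = 0.0841
  ebony-bodied normal-winged: (457 − 437.0625)² / 437.0625 = 0.9095
  ebony-bodied vestigial-winged: (152 − 145.6875)² / 145.6875 = 0.2735
χ² = 0.3108 + 0.0841 + 0.9095 + 0.2735 = 1.5779 ≈ 1.578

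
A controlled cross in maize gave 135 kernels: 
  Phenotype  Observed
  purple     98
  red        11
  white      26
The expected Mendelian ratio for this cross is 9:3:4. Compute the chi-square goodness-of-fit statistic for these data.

16.282

Under the 9:3:4 hypothesis (Σ ratio = 16, N = 135):
  purple: 135 × 9/16 = 75.9375
  red: 135 × 3/16 = 25.3125
  white: 135 × 4/16 = 33.75
χ² = Σ (O − E)² / E
  purple: (98 − 75.9375)² / 75.9375 = 6.4099
  red: (11 − 25.3125)² / 25.3125 = 8.0927
  white: (26 − 33.75)² / 33.75 = 1.7796
χ² = 6.4099 + 8.0927 + 1.7796 = 16.2822 ≈ 16.282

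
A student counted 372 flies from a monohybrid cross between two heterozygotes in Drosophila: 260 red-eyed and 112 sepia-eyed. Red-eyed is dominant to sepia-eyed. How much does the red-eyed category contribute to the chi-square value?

1.294

For a monohybrid cross between heterozygotes with complete dominance, the expected phenotypic ratio is 3:1.
Expected counts for N = 372 under a 3:1 ratio (total parts = 4):
  red-eyed: 372 × 3/4 = 279
  sepia-eyed: 372 × 1/4 = 93
Contribution of red-eyed: (260 − 279)² / 279 = 1.2939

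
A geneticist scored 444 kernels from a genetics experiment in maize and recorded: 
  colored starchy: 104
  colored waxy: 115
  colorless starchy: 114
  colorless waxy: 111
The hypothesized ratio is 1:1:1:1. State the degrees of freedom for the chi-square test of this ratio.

3

A goodness-of-fit test with 4 phenotype classes has df = 4 − 1 = 3.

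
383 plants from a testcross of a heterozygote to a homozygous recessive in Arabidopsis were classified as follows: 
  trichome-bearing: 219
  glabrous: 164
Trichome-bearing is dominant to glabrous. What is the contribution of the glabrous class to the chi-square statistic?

3.949

A testcross of a heterozygote (Aa × aa) gives a 1:1 phenotypic ratio.
Expected counts for N = 383 under a 1:1 ratio (total parts = 2):
  trichome-bearing: 383 × 1/2 = 191.5
  glabrous: 383 × 1/2 = 191.5
Contribution of glabrous: (164 − 191.5)² / 191.5 = 3.9491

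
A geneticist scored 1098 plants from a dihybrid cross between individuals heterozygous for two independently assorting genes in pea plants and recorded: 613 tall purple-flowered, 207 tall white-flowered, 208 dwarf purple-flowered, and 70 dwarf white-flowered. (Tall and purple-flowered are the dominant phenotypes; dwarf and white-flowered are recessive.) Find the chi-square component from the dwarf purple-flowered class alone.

A dihybrid F₂ with independent assortment and complete dominance at both loci gives a 9:3:3:1 phenotypic ratio.
Expected counts for N = 1098 under a 9:3:3:1 ratio (total parts = 16):
  tall purple-flowered: 1098 × 9/16 = 617.625
  tall white-flowered: 1098 × 3/16 = 205.875
  dwarf purple-flowered: 1098 × 3/16 = 205.875
  dwarf white-flowered: 1098 × 1/16 = 68.625
Contribution of dwarf purple-flowered: (208 − 205.875)² / 205.875 = 0.0219

0.022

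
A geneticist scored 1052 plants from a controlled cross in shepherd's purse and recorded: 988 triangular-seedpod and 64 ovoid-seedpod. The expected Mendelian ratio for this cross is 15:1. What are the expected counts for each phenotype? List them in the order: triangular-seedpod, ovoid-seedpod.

Expected counts for N = 1052 under a 15:1 ratio (total parts = 16):
  triangular-seedpod: 1052 × 15/16 = 986.25
  ovoid-seedpod: 1052 × 1/16 = 65.75

986.25, 65.75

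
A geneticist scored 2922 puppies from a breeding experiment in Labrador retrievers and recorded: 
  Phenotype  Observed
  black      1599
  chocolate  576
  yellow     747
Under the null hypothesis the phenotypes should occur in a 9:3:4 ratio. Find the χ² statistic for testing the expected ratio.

3.028

Total ratio parts = 16. Expected numbers out of 2922:
  black: 2922 × 9/16 = 1643.625
  chocolate: 2922 × 3/16 = 547.875
  yellow: 2922 × 4/16 = 730.5
χ² = Σ (O − E)² / E
  black: (1599 − 1643.625)² / 1643.625 = 1.2116
  chocolate: (576 − 547.875)² / 547.875 = 1.4438
  yellow: (747 − 730.5)² / 730.5 = 0.3727
χ² = 1.2116 + 1.4438 + 0.3727 = 3.0281 ≈ 3.028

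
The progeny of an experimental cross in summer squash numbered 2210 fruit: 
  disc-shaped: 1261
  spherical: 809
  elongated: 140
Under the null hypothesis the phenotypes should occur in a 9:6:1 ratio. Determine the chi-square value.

0.753

Total ratio parts = 16. Expected numbers out of 2210:
  disc-shaped: 2210 × 9/16 = 1243.125
  spherical: 2210 × 6/16 = 828.75
  elongated: 2210 × 1/16 = 138.125
χ² = Σ (O − E)² / E
  disc-shaped: (1261 − 1243.125)² / 1243.125 = 0.2570
  spherical: (809 − 828.75)² / 828.75 = 0.4707
  elongated: (140 − 138.125)² / 138.125 = 0.0255
χ² = 0.2570 + 0.4707 + 0.0255 = 0.7532 ≈ 0.753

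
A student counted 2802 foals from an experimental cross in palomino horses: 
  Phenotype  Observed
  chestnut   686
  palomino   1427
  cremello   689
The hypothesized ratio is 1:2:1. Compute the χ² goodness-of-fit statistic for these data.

Under the 1:2:1 hypothesis (Σ ratio = 4, N = 2802):
  chestnut: 2802 × 1/4 = 700.5
  palomino: 2802 × 2/4 = 1401
  cremello: 2802 × 1/4 = 700.5
χ² = Σ (O − E)² / E
  chestnut: (686 − 700.5)² / 700.5 = 0.3001
  palomino: (1427 − 1401)² / 1401 = 0.4825
  cremello: (689 − 700.5)² / 700.5 = 0.1888
χ² = 0.3001 + 0.4825 + 0.1888 = 0.9714 ≈ 0.971

0.971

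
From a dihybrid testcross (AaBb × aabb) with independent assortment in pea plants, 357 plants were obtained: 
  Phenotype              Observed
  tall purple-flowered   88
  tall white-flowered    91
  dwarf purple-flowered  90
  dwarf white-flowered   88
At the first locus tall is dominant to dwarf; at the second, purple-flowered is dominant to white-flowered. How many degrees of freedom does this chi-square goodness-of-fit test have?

3

A dihybrid testcross with independent assortment gives a 1:1:1:1 ratio.
A goodness-of-fit test with 4 phenotype classes has df = 4 − 1 = 3.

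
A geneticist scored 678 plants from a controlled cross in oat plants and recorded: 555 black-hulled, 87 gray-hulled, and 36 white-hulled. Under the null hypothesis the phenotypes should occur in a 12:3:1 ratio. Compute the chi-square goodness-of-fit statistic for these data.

17.876

Expected counts for N = 678 under a 12:3:1 ratio (total parts = 16):
  black-hulled: 678 × 12/16 = 508.5
  gray-hulled: 678 × 3/16 = 127.125
  white-hulled: 678 × 1/16 = 42.375
χ² = Σ (O − E)² / E
  black-hulled: (555 − 508.5)² / 508.5 = 4.2522
  gray-hulled: (87 − 127.125)² / 127.125 = 12.6648
  white-hulled: (36 − 42.375)² / 42.375 = 0.9591
χ² = 4.2522 + 12.6648 + 0.9591 = 17.8761 ≈ 17.876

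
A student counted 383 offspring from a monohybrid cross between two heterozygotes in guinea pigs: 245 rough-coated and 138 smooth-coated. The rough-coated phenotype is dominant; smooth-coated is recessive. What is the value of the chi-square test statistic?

24.857

For a monohybrid cross between heterozygotes with complete dominance, the expected phenotypic ratio is 3:1.
The 3:1 ratio has 4 parts, so with N = 383 the expected counts are:
  rough-coated: 383 × 3/4 = 287.25
  smooth-coated: 383 × 1/4 = 95.75
χ² = Σ (O − E)² / E
  rough-coated: (245 − 287.25)² / 287.25 = 6.2143
  smooth-coated: (138 − 95.75)² / 95.75 = 18.6430
χ² = 6.2143 + 18.6430 = 24.8573 ≈ 24.857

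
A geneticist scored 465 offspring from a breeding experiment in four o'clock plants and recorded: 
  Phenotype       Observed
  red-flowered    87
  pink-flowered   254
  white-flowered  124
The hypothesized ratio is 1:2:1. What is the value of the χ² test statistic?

Total ratio parts = 4. Expected numbers out of 465:
  red-flowered: 465 × 1/4 = 116.25
  pink-flowered: 465 × 2/4 = 232.5
  white-flowered: 465 × 1/4 = 116.25
χ² = Σ (O − E)² / E
  red-flowered: (87 − 116.25)² / 116.25 = 7.3597
  pink-flowered: (254 − 232.5)² / 232.5 = 1.9882
  white-flowered: (124 − 116.25)² / 116.25 = 0.5167
χ² = 7.3597 + 1.9882 + 0.5167 = 9.8646 ≈ 9.865

9.865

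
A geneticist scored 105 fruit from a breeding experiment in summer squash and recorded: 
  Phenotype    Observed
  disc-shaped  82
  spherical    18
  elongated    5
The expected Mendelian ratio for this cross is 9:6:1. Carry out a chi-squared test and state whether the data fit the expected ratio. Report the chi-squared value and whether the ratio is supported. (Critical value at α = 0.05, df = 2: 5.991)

Expected counts for N = 105 under a 9:6:1 ratio (total parts = 16):
  disc-shaped: 105 × 9/16 = 59.0625
  spherical: 105 × 6/16 = 39.375
  elongated: 105 × 1/16 = 6.5625
χ² = Σ (O − E)² / E
  disc-shaped: (82 − 59.0625)² / 59.0625 = 8.9080
  spherical: (18 − 39.375)² / 39.375 = 11.6036
  elongated: (5 − 6.5625)² / 6.5625 = 0.3720
χ² = 8.9080 + 11.6036 + 0.3720 = 20.8836 ≈ 20.884
Degrees of freedom = 3 − 1 = 2; critical value at α = 0.05 is 5.991.
Since 20.884 > 5.991, we reject the null hypothesis — the data do not fit the 9:6:1 ratio.

20.884; not consistent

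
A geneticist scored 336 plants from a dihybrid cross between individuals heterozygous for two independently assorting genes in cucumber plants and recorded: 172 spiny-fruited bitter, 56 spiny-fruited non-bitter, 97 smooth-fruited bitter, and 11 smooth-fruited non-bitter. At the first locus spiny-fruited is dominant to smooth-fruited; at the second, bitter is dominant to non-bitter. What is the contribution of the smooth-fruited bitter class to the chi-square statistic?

A dihybrid F₂ with independent assortment and complete dominance at both loci gives a 9:3:3:1 phenotypic ratio.
Expected counts for N = 336 under a 9:3:3:1 ratio (total parts = 16):
  spiny-fruited bitter: 336 × 9/16 = 189
  spiny-fruited non-bitter: 336 × 3/16 = 63
  smooth-fruited bitter: 336 × 3/16 = 63
  smooth-fruited non-bitter: 336 × 1/16 = 21
Contribution of smooth-fruited bitter: (97 − 63)² / 63 = 18.3492

18.349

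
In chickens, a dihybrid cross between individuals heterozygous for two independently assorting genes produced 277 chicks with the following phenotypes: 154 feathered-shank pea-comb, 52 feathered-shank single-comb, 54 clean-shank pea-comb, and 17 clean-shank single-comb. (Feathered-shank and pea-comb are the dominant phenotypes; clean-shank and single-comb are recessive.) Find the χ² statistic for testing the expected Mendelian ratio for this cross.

A dihybrid F₂ with independent assortment and complete dominance at both loci gives a 9:3:3:1 phenotypic ratio.
Under the 9:3:3:1 hypothesis (Σ ratio = 16, N = 277):
  feathered-shank pea-comb: 277 × 9/16 = 155.8125
  feathered-shank single-comb: 277 × 3/16 = 51.9375
  clean-shank pea-comb: 277 × 3/16 = 51.9375
  clean-shank single-comb: 277 × 1/16 = 17.3125
χ² = Σ (O − E)² / E
  feathered-shank pea-comb: (154 − 155.8125)² / 155.8125 = 0.0211
  feathered-shank single-comb: (52 − 51.9375)² / 51.9375 = 0.0001
  clean-shank pea-comb: (54 − 51.9375)² / 51.9375 = 0.0819
  clean-shank single-comb: (17 − 17.3125)² / 17.3125 = 0.0056
χ² = 0.0211 + 0.0001 + 0.0819 + 0.0056 = 0.1087 ≈ 0.109

0.109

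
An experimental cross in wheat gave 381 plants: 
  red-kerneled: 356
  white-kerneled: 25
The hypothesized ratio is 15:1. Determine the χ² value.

0.063

Under the 15:1 hypothesis (Σ ratio = 16, N = 381):
  red-kerneled: 381 × 15/16 = 357.1875
  white-kerneled: 381 × 1/16 = 23.8125
χ² = Σ (O − E)² / E
  red-kerneled: (356 − 357.1875)² / 357.1875 = 0.0039
  white-kerneled: (25 − 23.8125)² / 23.8125 = 0.0592
χ² = 0.0039 + 0.0592 = 0.0631 ≈ 0.063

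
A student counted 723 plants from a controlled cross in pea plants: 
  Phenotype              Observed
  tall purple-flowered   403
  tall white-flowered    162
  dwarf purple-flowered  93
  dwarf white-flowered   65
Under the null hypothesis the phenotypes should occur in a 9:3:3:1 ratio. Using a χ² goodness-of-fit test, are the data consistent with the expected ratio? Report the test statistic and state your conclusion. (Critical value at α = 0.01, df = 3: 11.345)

27.239; not consistent

The 9:3:3:1 ratio has 16 parts, so with N = 723 the expected counts are:
  tall purple-flowered: 723 × 9/16 = 406.6875
  tall white-flowered: 723 × 3/16 = 135.5625
  dwarf purple-flowered: 723 × 3/16 = 135.5625
  dwarf white-flowered: 723 × 1/16 = 45.1875
χ² = Σ (O − E)² / E
  tall purple-flowered: (403 − 406.6875)² / 406.6875 = 0.0334
  tall white-flowered: (162 − 135.5625)² / 135.5625 = 5.1559
  dwarf purple-flowered: (93 − 135.5625)² / 135.5625 = 13.3633
  dwarf white-flowered: (65 − 45.1875)² / 45.1875 = 8.6868
χ² = 0.0334 + 5.1559 + 13.3633 + 8.6868 = 27.2394 ≈ 27.239
Degrees of freedom = 4 − 1 = 3; critical value at α = 0.01 is 11.345.
Since 27.239 > 11.345, we reject the null hypothesis — the data do not fit the 9:3:3:1 ratio.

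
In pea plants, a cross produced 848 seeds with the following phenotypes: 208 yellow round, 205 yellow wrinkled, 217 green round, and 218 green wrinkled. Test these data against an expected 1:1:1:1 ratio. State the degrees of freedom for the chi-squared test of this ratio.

3

A goodness-of-fit test with 4 phenotype classes has df = 4 − 1 = 3.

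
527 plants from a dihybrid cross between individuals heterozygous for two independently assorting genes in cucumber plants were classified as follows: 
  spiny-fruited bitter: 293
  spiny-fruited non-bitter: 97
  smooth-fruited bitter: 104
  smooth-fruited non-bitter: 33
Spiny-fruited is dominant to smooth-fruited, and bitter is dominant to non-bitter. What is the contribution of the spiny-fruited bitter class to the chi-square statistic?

A dihybrid F₂ with independent assortment and complete dominance at both loci gives a 9:3:3:1 phenotypic ratio.
Expected counts for N = 527 under a 9:3:3:1 ratio (total parts = 16):
  spiny-fruited bitter: 527 × 9/16 = 296.4375
  spiny-fruited non-bitter: 527 × 3/16 = 98.8125
  smooth-fruited bitter: 527 × 3/16 = 98.8125
  smooth-fruited non-bitter: 527 × 1/16 = 32.9375
Contribution of spiny-fruited bitter: (293 − 296.4375)² / 296.4375 = 0.0399

0.040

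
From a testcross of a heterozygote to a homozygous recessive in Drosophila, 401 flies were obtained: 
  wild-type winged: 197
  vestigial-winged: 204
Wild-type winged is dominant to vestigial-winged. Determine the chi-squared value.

A testcross of a heterozygote (Aa × aa) gives a 1:1 phenotypic ratio.
Expected counts for N = 401 under a 1:1 ratio (total parts = 2):
  wild-type winged: 401 × 1/2 = 200.5
  vestigial-winged: 401 × 1/2 = 200.5
χ² = Σ (O − E)² / E
  wild-type winged: (197 − 200.5)² / 200.5 = 0.0611
  vestigial-winged: (204 − 200.5)² / 200.5 = 0.0611
χ² = 0.0611 + 0.0611 = 0.1222 ≈ 0.122

0.122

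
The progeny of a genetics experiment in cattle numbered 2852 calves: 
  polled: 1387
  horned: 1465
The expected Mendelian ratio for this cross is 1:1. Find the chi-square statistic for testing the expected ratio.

2.133

Total ratio parts = 2. Expected numbers out of 2852:
  polled: 2852 × 1/2 = 1426
  horned: 2852 × 1/2 = 1426
χ² = Σ (O − E)² / E
  polled: (1387 − 1426)² / 1426 = 1.0666
  horned: (1465 − 1426)² / 1426 = 1.0666
χ² = 1.0666 + 1.0666 = 2.1332 ≈ 2.133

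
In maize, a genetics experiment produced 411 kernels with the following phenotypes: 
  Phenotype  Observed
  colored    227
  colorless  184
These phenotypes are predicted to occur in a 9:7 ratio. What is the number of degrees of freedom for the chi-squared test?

1

A goodness-of-fit test with 2 phenotype classes has df = 2 − 1 = 1.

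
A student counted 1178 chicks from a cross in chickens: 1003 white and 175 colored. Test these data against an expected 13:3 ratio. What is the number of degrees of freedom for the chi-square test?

A goodness-of-fit test with 2 phenotype classes has df = 2 − 1 = 1.

1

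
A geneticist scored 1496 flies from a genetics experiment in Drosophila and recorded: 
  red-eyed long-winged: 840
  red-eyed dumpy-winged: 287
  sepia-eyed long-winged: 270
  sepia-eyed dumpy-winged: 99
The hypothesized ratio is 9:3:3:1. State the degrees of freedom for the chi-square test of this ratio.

3

A goodness-of-fit test with 4 phenotype classes has df = 4 − 1 = 3.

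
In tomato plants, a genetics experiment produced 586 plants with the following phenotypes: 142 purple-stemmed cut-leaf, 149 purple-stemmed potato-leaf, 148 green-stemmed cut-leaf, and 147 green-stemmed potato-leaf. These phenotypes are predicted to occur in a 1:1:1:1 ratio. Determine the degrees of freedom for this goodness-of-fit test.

3

A goodness-of-fit test with 4 phenotype classes has df = 4 − 1 = 3.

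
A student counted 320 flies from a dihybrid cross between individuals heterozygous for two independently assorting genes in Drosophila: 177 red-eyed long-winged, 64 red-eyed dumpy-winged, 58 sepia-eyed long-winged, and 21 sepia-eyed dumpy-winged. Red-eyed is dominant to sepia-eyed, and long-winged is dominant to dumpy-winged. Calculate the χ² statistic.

0.433

A dihybrid F₂ with independent assortment and complete dominance at both loci gives a 9:3:3:1 phenotypic ratio.
The 9:3:3:1 ratio has 16 parts, so with N = 320 the expected counts are:
  red-eyed long-winged: 320 × 9/16 = 180
  red-eyed dumpy-winged: 320 × 3/16 = 60
  sepia-eyed long-winged: 320 × 3/16 = 60
  sepia-eyed dumpy-winged: 320 × 1/16 = 20
χ² = Σ (O − E)² / E
  red-eyed long-winged: (177 − 180)² / 180 = 0.0500
  red-eyed dumpy-winged: (64 − 60)² / 60 = 0.2667
  sepia-eyed long-winged: (58 − 60)² / 60 = 0.0667
  sepia-eyed dumpy-winged: (21 − 20)² / 20 = 0.0500
χ² = 0.0500 + 0.2667 + 0.0667 + 0.0500 = 0.4334 ≈ 0.433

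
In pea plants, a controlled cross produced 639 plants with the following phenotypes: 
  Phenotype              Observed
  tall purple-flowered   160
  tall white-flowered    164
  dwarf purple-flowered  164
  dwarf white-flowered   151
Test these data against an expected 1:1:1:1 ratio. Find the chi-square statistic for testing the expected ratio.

The 1:1:1:1 ratio has 4 parts, so with N = 639 the expected counts are:
  tall purple-flowered: 639 × 1/4 = 159.75
  tall white-flowered: 639 × 1/4 = 159.75
  dwarf purple-flowered: 639 × 1/4 = 159.75
  dwarf white-flowered: 639 × 1/4 = 159.75
χ² = Σ (O − E)² / E
  tall purple-flowered: (160 − 159.75)² / 159.75 = 0.0004
  tall white-flowered: (164 − 159.75)² / 159.75 = 0.1131
  dwarf purple-flowered: (164 − 159.75)² / 159.75 = 0.1131
  dwarf white-flowered: (151 − 159.75)² / 159.75 = 0.4793
χ² = 0.0004 + 0.1131 + 0.1131 + 0.4793 = 0.7059 ≈ 0.706

0.706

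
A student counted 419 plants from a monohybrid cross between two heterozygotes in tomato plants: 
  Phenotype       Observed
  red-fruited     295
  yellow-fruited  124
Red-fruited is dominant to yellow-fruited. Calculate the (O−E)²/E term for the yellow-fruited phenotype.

For a monohybrid cross between heterozygotes with complete dominance, the expected phenotypic ratio is 3:1.
Expected counts for N = 419 under a 3:1 ratio (total parts = 4):
  red-fruited: 419 × 3/4 = 314.25
  yellow-fruited: 419 × 1/4 = 104.75
Contribution of yellow-fruited: (124 − 104.75)² / 104.75 = 3.5376

3.538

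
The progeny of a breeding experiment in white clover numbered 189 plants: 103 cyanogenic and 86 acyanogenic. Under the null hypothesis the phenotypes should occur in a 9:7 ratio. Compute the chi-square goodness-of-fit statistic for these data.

The 9:7 ratio has 16 parts, so with N = 189 the expected counts are:
  cyanogenic: 189 × 9/16 = 106.3125
  acyanogenic: 189 × 7/16 = 82.6875
χ² = Σ (O − E)² / E
  cyanogenic: (103 − 106.3125)² / 106.3125 = 0.1032
  acyanogenic: (86 − 82.6875)² / 82.6875 = 0.1327
χ² = 0.1032 + 0.1327 = 0.2359 ≈ 0.236

0.236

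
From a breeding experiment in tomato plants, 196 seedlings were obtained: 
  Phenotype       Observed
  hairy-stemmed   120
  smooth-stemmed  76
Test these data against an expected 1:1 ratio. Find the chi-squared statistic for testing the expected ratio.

9.878

The 1:1 ratio has 2 parts, so with N = 196 the expected counts are:
  hairy-stemmed: 196 × 1/2 = 98
  smooth-stemmed: 196 × 1/2 = 98
χ² = Σ (O − E)² / E
  hairy-stemmed: (120 − 98)² / 98 = 4.9388
  smooth-stemmed: (76 − 98)² / 98 = 4.9388
χ² = 4.9388 + 4.9388 = 9.8776 ≈ 9.878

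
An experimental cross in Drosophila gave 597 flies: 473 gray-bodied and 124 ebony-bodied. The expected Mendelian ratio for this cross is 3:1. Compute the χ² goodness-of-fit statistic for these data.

Under the 3:1 hypothesis (Σ ratio = 4, N = 597):
  gray-bodied: 597 × 3/4 = 447.75
  ebony-bodied: 597 × 1/4 = 149.25
χ² = Σ (O − E)² / E
  gray-bodied: (473 − 447.75)² / 447.75 = 1.4239
  ebony-bodied: (124 − 149.25)² / 149.25 = 4.2718
χ² = 1.4239 + 4.2718 = 5.6957 ≈ 5.696

5.696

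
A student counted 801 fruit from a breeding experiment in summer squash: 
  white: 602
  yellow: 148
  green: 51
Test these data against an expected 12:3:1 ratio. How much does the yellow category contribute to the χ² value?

0.032

The 12:3:1 ratio has 16 parts, so with N = 801 the expected counts are:
  white: 801 × 12/16 = 600.75
  yellow: 801 × 3/16 = 150.1875
  green: 801 × 1/16 = 50.0625
Contribution of yellow: (148 − 150.1875)² / 150.1875 = 0.0319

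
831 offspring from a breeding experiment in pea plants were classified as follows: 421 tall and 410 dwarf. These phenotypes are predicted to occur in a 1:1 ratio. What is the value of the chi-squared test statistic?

0.146

Total ratio parts = 2. Expected numbers out of 831:
  tall: 831 × 1/2 = 415.5
  dwarf: 831 × 1/2 = 415.5
χ² = Σ (O − E)² / E
  tall: (421 − 415.5)² / 415.5 = 0.0728
  dwarf: (410 − 415.5)² / 415.5 = 0.0728
χ² = 0.0728 + 0.0728 = 0.1456 ≈ 0.146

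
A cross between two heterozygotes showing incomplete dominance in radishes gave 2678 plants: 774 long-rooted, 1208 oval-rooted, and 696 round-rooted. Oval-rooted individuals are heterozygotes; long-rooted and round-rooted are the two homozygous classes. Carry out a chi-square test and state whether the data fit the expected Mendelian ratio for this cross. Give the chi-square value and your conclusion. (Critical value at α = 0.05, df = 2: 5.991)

30.176; not consistent

With incomplete dominance, a heterozygote × heterozygote cross gives a 1:2:1 phenotypic ratio.
Total ratio parts = 4. Expected numbers out of 2678:
  long-rooted: 2678 × 1/4 = 669.5
  oval-rooted: 2678 × 2/4 = 1339
  round-rooted: 2678 × 1/4 = 669.5
χ² = Σ (O − E)² / E
  long-rooted: (774 − 669.5)² / 669.5 = 16.3111
  oval-rooted: (1208 − 1339)² / 1339 = 12.8163
  round-rooted: (696 − 669.5)² / 669.5 = 1.0489
χ² = 16.3111 + 12.8163 + 1.0489 = 30.1763 ≈ 30.176
Degrees of freedom = 3 − 1 = 2; critical value at α = 0.05 is 5.991.
Since 30.176 > 5.991, we reject the null hypothesis — the data do not fit the 1:2:1 ratio.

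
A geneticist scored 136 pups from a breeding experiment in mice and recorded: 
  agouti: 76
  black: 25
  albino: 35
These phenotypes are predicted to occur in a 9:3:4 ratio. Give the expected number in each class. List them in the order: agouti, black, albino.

76.5, 25.5, 34

Expected counts for N = 136 under a 9:3:4 ratio (total parts = 16):
  agouti: 136 × 9/16 = 76.5
  black: 136 × 3/16 = 25.5
  albino: 136 × 4/16 = 34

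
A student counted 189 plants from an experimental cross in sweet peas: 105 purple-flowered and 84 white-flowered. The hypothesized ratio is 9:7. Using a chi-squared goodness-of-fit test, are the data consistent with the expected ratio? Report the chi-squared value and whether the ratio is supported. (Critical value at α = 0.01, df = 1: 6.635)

0.037; consistent

Total ratio parts = 16. Expected numbers out of 189:
  purple-flowered: 189 × 9/16 = 106.3125
  white-flowered: 189 × 7/16 = 82.6875
χ² = Σ (O − E)² / E
  purple-flowered: (105 − 106.3125)² / 106.3125 = 0.0162
  white-flowered: (84 − 82.6875)² / 82.6875 = 0.0208
χ² = 0.0162 + 0.0208 = 0.037
Degrees of freedom = 2 − 1 = 1; critical value at α = 0.01 is 6.635.
Since 0.037 < 6.635, we fail to reject the null hypothesis — the data are consistent with the 9:7 ratio.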